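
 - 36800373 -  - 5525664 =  - 31274709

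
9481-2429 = 7052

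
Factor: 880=2^4*5^1*11^1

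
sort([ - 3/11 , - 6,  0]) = [ - 6, - 3/11 , 0]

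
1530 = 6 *255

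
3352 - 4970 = -1618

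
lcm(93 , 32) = 2976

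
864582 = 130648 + 733934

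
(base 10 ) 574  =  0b1000111110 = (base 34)gu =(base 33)HD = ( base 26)m2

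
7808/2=3904 = 3904.00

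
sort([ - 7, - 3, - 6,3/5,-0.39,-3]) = [ - 7, - 6, -3, - 3, - 0.39,  3/5]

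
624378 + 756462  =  1380840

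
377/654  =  377/654 = 0.58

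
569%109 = 24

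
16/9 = 1 + 7/9 = 1.78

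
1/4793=1/4793 = 0.00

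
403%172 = 59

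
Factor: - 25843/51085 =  - 43/85 = - 5^( - 1 ) * 17^( - 1) * 43^1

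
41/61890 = 41/61890 = 0.00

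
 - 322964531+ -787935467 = - 1110899998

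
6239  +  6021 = 12260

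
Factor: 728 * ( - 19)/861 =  - 2^3*3^( - 1 )*13^1*19^1 * 41^( - 1 ) = - 1976/123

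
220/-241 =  - 1 + 21/241=- 0.91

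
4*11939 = 47756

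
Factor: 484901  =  101^1*4801^1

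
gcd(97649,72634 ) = 1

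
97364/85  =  97364/85 = 1145.46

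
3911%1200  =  311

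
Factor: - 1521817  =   - 11^2* 12577^1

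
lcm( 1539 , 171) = 1539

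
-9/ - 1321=9/1321=0.01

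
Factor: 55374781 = 7^1 * 11^1*719153^1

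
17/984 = 17/984  =  0.02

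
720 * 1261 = 907920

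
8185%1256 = 649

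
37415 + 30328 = 67743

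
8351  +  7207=15558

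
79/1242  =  79/1242 = 0.06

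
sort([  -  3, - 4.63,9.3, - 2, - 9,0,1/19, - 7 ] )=[ - 9, - 7 , - 4.63, - 3, - 2,0, 1/19,9.3 ] 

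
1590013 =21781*73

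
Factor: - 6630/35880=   -  17/92 = - 2^(  -  2 )*17^1*23^( - 1 ) 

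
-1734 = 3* ( - 578)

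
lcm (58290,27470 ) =2389890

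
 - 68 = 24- 92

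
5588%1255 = 568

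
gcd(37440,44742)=6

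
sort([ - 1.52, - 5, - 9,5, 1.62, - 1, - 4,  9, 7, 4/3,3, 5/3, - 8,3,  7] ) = [  -  9, - 8, - 5,-4, - 1.52, - 1,4/3,1.62  ,  5/3,3, 3, 5, 7, 7,9 ]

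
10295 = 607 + 9688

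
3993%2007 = 1986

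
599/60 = 599/60 = 9.98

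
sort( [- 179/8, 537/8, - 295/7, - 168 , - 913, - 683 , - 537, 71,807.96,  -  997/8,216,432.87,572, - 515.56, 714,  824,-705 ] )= [ - 913, - 705, - 683, - 537, - 515.56, - 168,-997/8, - 295/7, - 179/8  ,  537/8,71,  216,432.87  ,  572,714, 807.96,824 ] 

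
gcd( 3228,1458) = 6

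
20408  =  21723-1315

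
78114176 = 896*87181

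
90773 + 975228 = 1066001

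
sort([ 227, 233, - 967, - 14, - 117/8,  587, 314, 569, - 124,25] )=[ - 967,-124  , - 117/8, - 14,25,227, 233, 314,569, 587 ]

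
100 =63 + 37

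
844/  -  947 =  - 1 + 103/947 = -  0.89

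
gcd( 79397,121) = 1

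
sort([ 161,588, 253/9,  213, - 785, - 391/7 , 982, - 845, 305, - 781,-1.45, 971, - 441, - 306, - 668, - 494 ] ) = [  -  845, - 785, - 781,  -  668, - 494, - 441 , -306, - 391/7, - 1.45,253/9, 161 , 213,305,588, 971, 982 ] 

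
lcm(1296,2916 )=11664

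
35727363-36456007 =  - 728644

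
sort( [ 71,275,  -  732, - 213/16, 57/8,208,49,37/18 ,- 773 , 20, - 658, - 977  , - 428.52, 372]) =[-977, -773, - 732, - 658, - 428.52 , - 213/16,  37/18, 57/8,20,49,71,208,  275, 372]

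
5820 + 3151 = 8971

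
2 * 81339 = 162678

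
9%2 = 1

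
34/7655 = 34/7655=0.00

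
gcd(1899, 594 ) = 9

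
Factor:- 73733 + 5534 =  - 68199  =  - 3^1*127^1*179^1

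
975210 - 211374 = 763836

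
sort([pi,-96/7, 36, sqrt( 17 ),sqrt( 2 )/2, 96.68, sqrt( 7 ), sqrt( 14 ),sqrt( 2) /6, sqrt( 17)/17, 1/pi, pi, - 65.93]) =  [ - 65.93, - 96/7, sqrt( 2 )/6,sqrt( 17)/17,1/pi, sqrt( 2)/2, sqrt(7), pi, pi, sqrt( 14), sqrt(17), 36, 96.68]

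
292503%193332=99171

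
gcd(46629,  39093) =471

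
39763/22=39763/22 =1807.41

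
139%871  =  139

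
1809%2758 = 1809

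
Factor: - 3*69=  -207 = - 3^2 * 23^1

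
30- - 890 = 920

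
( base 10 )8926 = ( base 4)2023132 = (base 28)bam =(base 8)21336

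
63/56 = 1 + 1/8 =1.12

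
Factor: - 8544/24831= - 2^5*3^(  -  1 )*31^( - 1) = - 32/93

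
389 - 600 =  - 211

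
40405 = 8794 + 31611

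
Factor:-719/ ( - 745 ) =5^(- 1)*149^( - 1 )*719^1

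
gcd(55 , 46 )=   1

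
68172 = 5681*12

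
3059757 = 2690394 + 369363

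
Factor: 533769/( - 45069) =-983/83 = -83^(- 1)* 983^1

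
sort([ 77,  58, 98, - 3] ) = [ -3,58, 77, 98]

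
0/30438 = 0 =0.00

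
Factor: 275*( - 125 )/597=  - 3^( - 1 )*5^5*11^1*199^( - 1) =- 34375/597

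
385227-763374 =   -  378147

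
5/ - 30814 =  - 1+30809/30814 = - 0.00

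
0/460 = 0 = 0.00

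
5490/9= 610 =610.00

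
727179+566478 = 1293657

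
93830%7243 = 6914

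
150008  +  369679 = 519687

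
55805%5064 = 101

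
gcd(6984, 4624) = 8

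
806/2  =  403 =403.00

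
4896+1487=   6383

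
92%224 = 92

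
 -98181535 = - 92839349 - 5342186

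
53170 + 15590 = 68760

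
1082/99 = 1082/99 = 10.93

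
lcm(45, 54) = 270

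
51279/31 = 1654 + 5/31 = 1654.16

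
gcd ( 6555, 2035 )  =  5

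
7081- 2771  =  4310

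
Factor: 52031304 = 2^3 * 3^2*13^1*55589^1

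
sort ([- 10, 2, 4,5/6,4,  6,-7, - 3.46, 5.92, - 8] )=[ - 10, - 8, - 7, -3.46, 5/6,2, 4,  4,5.92, 6] 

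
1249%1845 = 1249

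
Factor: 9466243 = 9466243^1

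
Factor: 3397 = 43^1*79^1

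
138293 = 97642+40651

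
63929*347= 22183363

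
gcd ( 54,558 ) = 18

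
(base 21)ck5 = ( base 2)1011001010101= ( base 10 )5717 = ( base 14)2125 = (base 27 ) 7mk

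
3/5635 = 3/5635=0.00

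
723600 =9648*75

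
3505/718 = 4+ 633/718 = 4.88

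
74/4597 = 74/4597 = 0.02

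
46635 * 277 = 12917895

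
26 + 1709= 1735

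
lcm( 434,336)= 10416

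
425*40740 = 17314500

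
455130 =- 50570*(-9 ) 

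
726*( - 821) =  - 596046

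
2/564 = 1/282 = 0.00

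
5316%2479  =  358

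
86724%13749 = 4230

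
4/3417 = 4/3417= 0.00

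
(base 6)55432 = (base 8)17054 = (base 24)d9k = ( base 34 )6n6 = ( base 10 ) 7724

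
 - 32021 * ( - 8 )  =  256168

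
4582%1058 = 350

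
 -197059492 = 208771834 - 405831326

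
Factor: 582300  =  2^2*3^2*5^2*647^1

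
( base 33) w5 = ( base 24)1K5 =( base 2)10000100101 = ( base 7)3044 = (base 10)1061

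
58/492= 29/246 = 0.12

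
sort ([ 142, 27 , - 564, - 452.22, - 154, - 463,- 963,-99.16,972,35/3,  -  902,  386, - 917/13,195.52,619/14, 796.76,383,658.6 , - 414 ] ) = [ -963,-902,  -  564, - 463,  -  452.22, - 414, - 154,- 99.16,-917/13,35/3,27,619/14,142 , 195.52,383, 386,658.6,796.76, 972]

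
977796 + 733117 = 1710913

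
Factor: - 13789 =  - 13789^1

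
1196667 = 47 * 25461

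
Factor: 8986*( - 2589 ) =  -2^1*3^1*863^1 *4493^1=-23264754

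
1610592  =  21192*76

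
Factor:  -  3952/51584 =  - 2^( - 3 )*19^1*31^ ( - 1)= - 19/248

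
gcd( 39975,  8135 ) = 5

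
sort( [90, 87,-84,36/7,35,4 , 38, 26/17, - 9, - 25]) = [ - 84,  -  25, - 9,26/17,4,36/7,35,38,87 , 90]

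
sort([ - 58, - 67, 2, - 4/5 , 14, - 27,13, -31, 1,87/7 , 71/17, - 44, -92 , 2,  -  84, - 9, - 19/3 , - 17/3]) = [ - 92, - 84, - 67,-58, - 44, - 31,-27,-9, - 19/3,-17/3, - 4/5, 1,2,2, 71/17,87/7,13, 14]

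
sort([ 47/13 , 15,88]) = [47/13, 15,88 ]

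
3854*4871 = 18772834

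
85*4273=363205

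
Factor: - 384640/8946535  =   - 2^7*13^ ( - 1 )* 601^1*137639^ (- 1 )=- 76928/1789307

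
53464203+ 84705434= 138169637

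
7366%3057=1252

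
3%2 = 1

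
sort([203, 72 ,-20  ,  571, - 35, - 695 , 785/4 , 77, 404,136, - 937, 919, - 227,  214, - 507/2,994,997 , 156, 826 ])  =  [- 937,- 695, - 507/2, - 227, - 35, - 20, 72, 77, 136,156, 785/4,  203,214, 404,  571,826, 919 , 994, 997 ]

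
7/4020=7/4020  =  0.00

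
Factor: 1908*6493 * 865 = 10716177060= 2^2 * 3^2*5^1*43^1*53^1*151^1*173^1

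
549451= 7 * 78493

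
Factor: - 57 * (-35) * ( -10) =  - 2^1*3^1*5^2*7^1*19^1 = - 19950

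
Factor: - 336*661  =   - 222096 = -  2^4*3^1 * 7^1 * 661^1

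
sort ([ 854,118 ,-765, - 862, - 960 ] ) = [ - 960, - 862, -765, 118, 854]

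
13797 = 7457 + 6340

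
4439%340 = 19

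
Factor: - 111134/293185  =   - 362/955 = -2^1*5^( -1 )*181^1*191^( - 1 )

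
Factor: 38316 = 2^2*3^1*31^1 * 103^1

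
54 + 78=132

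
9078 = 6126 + 2952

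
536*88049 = 47194264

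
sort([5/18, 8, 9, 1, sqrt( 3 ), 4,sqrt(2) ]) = [ 5/18,1, sqrt(2),sqrt(3 ),4, 8, 9 ] 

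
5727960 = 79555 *72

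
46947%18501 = 9945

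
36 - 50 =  - 14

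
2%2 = 0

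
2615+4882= 7497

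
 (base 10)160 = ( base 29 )5f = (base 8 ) 240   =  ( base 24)6g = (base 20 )80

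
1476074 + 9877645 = 11353719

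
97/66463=97/66463 = 0.00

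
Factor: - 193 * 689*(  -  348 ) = 2^2*3^1*13^1 * 29^1 * 53^1*193^1  =  46275996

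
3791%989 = 824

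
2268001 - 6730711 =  - 4462710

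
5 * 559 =2795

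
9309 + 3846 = 13155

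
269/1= 269= 269.00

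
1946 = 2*973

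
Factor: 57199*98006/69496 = 2^( - 2) *7^( - 1 )*17^( - 1 )*47^1 * 73^( - 1)* 1217^1*49003^1 = 2802922597/34748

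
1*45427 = 45427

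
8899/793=8899/793 = 11.22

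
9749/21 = 464 + 5/21 = 464.24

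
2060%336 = 44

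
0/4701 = 0 = 0.00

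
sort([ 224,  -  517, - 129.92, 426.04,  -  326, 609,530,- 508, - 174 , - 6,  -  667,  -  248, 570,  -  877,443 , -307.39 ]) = [ - 877, -667,  -  517, - 508,-326, - 307.39, - 248, - 174, - 129.92,-6,224,426.04,443, 530, 570,609] 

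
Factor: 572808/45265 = 2^3 *3^1*  5^(-1) * 11^( - 1)*29^1=696/55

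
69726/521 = 133  +  433/521 = 133.83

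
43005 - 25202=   17803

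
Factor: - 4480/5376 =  - 2^( - 1) * 3^( - 1)*5^1  =  - 5/6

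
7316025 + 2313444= 9629469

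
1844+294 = 2138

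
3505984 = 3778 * 928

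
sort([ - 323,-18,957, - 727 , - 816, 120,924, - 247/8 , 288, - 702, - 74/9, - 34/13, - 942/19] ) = [-816, - 727,-702,-323, - 942/19, - 247/8,-18, - 74/9, - 34/13, 120,288,  924,957]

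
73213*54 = 3953502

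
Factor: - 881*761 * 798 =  - 2^1  *3^1*7^1*19^1* 761^1 * 881^1= -535011918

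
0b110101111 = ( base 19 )13d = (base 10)431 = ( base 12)2bb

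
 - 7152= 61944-69096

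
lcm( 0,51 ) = 0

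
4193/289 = 14 + 147/289 = 14.51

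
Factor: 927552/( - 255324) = -77296/21277 = - 2^4*4831^1*21277^( - 1 )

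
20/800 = 1/40 = 0.03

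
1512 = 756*2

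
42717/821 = 52 + 25/821 = 52.03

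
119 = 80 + 39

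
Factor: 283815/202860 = 901/644 = 2^( - 2 )*7^( - 1 )*17^1*23^ ( - 1 ) * 53^1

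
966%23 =0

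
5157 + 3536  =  8693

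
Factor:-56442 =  - 2^1*3^1*23^1*409^1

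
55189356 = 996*55411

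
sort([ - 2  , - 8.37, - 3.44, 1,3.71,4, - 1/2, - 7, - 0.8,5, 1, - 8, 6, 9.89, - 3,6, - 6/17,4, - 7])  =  [ - 8.37,  -  8, - 7, - 7,  -  3.44,  -  3, - 2,- 0.8, - 1/2, - 6/17,  1 , 1,  3.71,4, 4, 5,6, 6, 9.89]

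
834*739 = 616326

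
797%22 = 5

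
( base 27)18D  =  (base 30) 11S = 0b1110111110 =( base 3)1022111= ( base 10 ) 958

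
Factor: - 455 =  - 5^1*7^1 * 13^1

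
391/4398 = 391/4398 = 0.09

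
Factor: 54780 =2^2*3^1*5^1*11^1*83^1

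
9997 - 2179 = 7818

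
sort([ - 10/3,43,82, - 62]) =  [-62 , - 10/3,43,82 ] 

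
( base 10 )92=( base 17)57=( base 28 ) 38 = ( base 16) 5c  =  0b1011100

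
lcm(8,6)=24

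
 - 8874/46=  -  193 + 2/23 = - 192.91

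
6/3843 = 2/1281= 0.00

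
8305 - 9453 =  - 1148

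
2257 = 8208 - 5951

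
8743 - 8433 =310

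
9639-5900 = 3739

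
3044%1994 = 1050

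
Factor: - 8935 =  - 5^1*1787^1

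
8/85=8/85 = 0.09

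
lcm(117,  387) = 5031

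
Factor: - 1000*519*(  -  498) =258462000 = 2^4*3^2*5^3*83^1*173^1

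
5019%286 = 157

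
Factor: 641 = 641^1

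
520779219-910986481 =-390207262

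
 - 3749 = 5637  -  9386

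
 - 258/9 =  - 29 + 1/3=- 28.67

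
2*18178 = 36356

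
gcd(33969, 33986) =1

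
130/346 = 65/173 = 0.38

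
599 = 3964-3365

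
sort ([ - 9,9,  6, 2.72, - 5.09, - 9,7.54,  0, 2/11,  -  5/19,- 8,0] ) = [ -9,- 9, - 8, - 5.09, - 5/19,0,0, 2/11, 2.72 , 6,7.54, 9]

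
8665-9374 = - 709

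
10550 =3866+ 6684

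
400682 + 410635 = 811317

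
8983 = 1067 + 7916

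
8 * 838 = 6704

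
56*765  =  42840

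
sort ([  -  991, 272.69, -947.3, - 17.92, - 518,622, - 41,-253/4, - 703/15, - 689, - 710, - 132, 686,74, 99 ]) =[-991, - 947.3, - 710, - 689 , - 518, - 132, - 253/4, - 703/15, - 41 ,-17.92, 74, 99,272.69,622, 686 ] 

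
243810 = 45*5418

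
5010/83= 5010/83  =  60.36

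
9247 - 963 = 8284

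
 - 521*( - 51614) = 26890894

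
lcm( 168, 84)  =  168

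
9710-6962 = 2748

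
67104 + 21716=88820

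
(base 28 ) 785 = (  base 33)588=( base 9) 7752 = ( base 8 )13125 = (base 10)5717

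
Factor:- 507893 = -103^1 * 4931^1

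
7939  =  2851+5088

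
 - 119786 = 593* ( - 202)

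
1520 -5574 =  - 4054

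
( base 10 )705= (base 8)1301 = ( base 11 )591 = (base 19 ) 1i2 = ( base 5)10310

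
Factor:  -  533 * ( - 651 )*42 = 14573286 = 2^1* 3^2*7^2*13^1*31^1*41^1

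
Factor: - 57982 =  -2^1*53^1*547^1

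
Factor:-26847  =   - 3^2 * 19^1 * 157^1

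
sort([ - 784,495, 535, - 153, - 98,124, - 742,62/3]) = [ - 784,-742, - 153,-98, 62/3, 124,495, 535 ] 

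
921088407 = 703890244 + 217198163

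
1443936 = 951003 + 492933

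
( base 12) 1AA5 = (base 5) 101133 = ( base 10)3293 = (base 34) 2ST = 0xcdd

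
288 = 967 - 679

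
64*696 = 44544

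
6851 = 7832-981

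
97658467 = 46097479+51560988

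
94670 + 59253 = 153923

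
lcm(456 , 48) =912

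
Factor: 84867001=2273^1*37337^1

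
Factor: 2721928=2^3 * 11^1*30931^1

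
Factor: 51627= 3^1*17209^1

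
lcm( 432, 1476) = 17712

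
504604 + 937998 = 1442602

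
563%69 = 11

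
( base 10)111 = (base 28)3r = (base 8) 157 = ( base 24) 4F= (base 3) 11010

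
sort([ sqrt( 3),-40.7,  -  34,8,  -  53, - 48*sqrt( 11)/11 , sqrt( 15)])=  [ - 53, - 40.7, -34, - 48*sqrt( 11 )/11 , sqrt( 3 ),sqrt(15),8]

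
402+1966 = 2368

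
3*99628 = 298884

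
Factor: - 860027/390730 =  - 2^( - 1 )*5^( - 1 )*7^1*41^(-1 )*953^( - 1 )*122861^1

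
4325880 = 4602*940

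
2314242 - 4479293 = -2165051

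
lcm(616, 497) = 43736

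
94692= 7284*13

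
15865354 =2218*7153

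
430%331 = 99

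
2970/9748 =1485/4874=0.30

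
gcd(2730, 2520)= 210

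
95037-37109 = 57928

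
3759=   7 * 537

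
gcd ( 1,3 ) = 1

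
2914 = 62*47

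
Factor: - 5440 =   -  2^6*5^1*17^1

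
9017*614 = 5536438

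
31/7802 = 31/7802 = 0.00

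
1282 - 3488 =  - 2206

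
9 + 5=14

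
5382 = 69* 78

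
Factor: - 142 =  - 2^1*71^1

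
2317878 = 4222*549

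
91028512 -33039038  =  57989474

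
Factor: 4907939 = 37^1*132647^1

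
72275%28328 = 15619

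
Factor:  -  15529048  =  -2^3 * 23^1 * 37^1*2281^1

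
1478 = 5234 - 3756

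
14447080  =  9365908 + 5081172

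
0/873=0 = 0.00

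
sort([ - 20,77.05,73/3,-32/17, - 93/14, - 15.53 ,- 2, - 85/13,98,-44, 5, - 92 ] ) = [ - 92, - 44, - 20, - 15.53, - 93/14, - 85/13,  -  2, - 32/17, 5,73/3,77.05,98] 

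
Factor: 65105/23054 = 2^(-1) * 5^1*29^1*449^1*11527^( - 1)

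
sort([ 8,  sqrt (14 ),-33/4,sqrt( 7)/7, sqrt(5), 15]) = [ - 33/4, sqrt(7)/7  ,  sqrt(5 ), sqrt(14 ),8,15 ] 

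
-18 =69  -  87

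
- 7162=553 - 7715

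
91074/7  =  91074/7= 13010.57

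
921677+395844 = 1317521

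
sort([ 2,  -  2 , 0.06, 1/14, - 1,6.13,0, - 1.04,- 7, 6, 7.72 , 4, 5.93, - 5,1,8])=[-7, - 5,-2,-1.04, - 1,0, 0.06, 1/14, 1,  2,4,5.93,6,6.13 , 7.72,8 ] 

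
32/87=32/87 = 0.37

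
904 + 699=1603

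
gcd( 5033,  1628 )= 1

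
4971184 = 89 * 55856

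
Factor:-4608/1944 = -2^6*3^(  -  3) = -64/27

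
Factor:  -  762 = - 2^1*3^1*127^1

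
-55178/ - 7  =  55178/7 = 7882.57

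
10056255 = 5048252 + 5008003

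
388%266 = 122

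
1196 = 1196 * 1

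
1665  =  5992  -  4327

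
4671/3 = 1557 = 1557.00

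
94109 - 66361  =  27748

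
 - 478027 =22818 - 500845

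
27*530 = 14310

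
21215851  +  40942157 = 62158008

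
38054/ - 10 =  - 3806 + 3/5= -  3805.40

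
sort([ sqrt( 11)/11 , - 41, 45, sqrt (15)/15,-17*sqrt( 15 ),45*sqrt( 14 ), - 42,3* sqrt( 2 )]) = [ - 17 * sqrt (15 ), - 42, - 41,sqrt(15)/15, sqrt( 11)/11, 3*sqrt(2 ), 45,45*sqrt(14) ]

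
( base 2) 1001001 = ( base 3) 2201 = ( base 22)37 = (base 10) 73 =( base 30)2d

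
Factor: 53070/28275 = 2^1*5^( - 1)*13^( - 1)* 61^1 = 122/65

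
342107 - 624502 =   -  282395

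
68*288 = 19584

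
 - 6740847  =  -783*8609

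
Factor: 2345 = 5^1*7^1*67^1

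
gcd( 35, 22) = 1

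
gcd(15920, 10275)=5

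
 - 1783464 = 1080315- 2863779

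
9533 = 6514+3019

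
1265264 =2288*553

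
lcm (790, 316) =1580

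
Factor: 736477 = 7^1*105211^1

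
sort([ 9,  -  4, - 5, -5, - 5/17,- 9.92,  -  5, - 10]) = [-10, - 9.92, - 5, - 5,-5, - 4, - 5/17, 9 ]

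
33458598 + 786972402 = 820431000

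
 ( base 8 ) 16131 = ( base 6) 53333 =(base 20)I2H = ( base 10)7257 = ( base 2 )1110001011001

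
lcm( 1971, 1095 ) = 9855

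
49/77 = 7/11= 0.64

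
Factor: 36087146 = 2^1*463^1*38971^1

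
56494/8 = 28247/4 = 7061.75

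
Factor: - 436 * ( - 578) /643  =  2^3*17^2 * 109^1* 643^ (- 1) = 252008/643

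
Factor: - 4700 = - 2^2 * 5^2 * 47^1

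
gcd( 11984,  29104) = 1712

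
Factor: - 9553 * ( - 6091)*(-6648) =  - 386829323304 = - 2^3 * 3^1*41^1*233^1*277^1*6091^1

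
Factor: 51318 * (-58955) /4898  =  - 3^2*5^1*13^1*31^( - 1)*79^ ( - 1)*907^1*2851^1 = -1512726345/2449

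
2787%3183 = 2787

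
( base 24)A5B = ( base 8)13403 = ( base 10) 5891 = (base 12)34AB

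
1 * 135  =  135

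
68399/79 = 68399/79= 865.81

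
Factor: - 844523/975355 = -5^(  -  1 )*195071^( - 1)*844523^1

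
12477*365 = 4554105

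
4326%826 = 196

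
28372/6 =14186/3 = 4728.67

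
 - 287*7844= - 2251228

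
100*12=1200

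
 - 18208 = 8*( - 2276 ) 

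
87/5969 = 87/5969 = 0.01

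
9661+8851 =18512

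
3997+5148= 9145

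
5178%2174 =830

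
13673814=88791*154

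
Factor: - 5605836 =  - 2^2*3^1*19^1*23^1*1069^1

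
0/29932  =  0 = 0.00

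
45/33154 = 45/33154 = 0.00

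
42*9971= 418782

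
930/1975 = 186/395 = 0.47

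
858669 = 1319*651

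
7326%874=334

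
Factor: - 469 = -7^1*67^1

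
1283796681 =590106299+693690382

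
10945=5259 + 5686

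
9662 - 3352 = 6310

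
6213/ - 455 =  - 14+ 157/455 = - 13.65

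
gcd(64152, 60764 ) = 44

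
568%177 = 37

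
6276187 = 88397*71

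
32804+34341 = 67145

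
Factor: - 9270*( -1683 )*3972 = 2^3*3^5*5^1*11^1*17^1*103^1*331^1 = 61968800520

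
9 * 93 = 837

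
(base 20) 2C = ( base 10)52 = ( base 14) 3a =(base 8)64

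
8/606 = 4/303 = 0.01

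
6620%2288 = 2044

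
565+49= 614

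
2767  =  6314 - 3547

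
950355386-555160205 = 395195181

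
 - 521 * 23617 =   -  12304457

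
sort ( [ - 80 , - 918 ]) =[-918, - 80]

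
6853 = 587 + 6266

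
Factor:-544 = -2^5*17^1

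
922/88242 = 461/44121 = 0.01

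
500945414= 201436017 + 299509397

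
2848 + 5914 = 8762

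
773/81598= 773/81598 = 0.01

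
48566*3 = 145698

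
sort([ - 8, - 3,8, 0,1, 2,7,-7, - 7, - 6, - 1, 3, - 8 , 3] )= [ - 8,-8, - 7, - 7, - 6 , - 3,  -  1, 0,1,2 , 3,3,7,8]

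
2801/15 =186 + 11/15 = 186.73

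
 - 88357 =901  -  89258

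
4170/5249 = 4170/5249 =0.79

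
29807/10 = 29807/10 = 2980.70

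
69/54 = 23/18=1.28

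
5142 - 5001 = 141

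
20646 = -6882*( - 3)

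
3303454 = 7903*418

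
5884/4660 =1471/1165=1.26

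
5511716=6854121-1342405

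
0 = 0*826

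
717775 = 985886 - 268111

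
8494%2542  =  868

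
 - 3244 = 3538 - 6782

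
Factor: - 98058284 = - 2^2*2683^1*9137^1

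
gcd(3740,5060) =220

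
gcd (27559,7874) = 3937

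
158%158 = 0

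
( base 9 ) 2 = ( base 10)2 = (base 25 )2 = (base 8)2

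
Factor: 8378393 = 8378393^1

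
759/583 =69/53 = 1.30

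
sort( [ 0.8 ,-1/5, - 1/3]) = [ - 1/3, - 1/5, 0.8 ] 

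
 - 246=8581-8827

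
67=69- 2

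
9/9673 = 9/9673 = 0.00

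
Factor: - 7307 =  - 7307^1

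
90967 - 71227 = 19740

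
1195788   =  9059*132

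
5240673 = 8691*603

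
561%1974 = 561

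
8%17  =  8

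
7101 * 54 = 383454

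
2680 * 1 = 2680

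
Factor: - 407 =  - 11^1*37^1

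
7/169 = 7/169 = 0.04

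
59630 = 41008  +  18622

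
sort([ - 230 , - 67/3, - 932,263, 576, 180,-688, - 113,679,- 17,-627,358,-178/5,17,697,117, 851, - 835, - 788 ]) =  [-932, - 835, - 788,  -  688,-627, - 230, - 113,-178/5,-67/3,-17,17, 117, 180  ,  263 , 358,576, 679, 697,851] 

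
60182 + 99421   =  159603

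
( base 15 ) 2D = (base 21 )21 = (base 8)53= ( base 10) 43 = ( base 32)1B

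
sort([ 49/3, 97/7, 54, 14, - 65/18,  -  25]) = [ - 25,-65/18,97/7,14,49/3, 54 ] 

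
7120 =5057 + 2063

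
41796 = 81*516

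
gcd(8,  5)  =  1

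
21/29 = 21/29  =  0.72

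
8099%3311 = 1477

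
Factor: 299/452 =2^( - 2 )* 13^1*23^1*113^( - 1)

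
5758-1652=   4106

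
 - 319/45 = -8 + 41/45 = - 7.09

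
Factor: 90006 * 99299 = 8937505794 = 2^1*3^1*7^1*109^1 * 911^1*2143^1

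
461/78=461/78=5.91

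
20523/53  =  387+12/53 = 387.23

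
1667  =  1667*1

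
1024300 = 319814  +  704486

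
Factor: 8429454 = 2^1*3^3*11^1 * 23^1*617^1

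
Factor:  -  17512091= - 17^1 *19^1*54217^1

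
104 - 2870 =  - 2766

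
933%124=65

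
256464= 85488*3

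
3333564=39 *85476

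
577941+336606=914547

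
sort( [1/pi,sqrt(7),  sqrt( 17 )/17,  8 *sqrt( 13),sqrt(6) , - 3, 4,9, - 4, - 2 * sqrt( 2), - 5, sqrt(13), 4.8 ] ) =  [ - 5,-4,-3, - 2*sqrt( 2),sqrt(17) /17,1/pi , sqrt(6 ),  sqrt( 7),sqrt( 13),  4,  4.8 , 9, 8*sqrt(13)]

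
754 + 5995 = 6749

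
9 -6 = 3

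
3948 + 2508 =6456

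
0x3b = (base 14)43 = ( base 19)32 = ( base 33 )1Q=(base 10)59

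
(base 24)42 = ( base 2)1100010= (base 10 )98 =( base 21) 4E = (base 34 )2u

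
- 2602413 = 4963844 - 7566257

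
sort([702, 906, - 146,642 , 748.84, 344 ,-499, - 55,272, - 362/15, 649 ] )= [ - 499,-146, - 55,-362/15,272,344, 642,649, 702, 748.84, 906]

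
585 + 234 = 819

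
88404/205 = 431 + 49/205 = 431.24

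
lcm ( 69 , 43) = 2967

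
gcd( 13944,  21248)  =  664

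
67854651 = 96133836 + -28279185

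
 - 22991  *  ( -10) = 229910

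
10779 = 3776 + 7003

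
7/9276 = 7/9276 = 0.00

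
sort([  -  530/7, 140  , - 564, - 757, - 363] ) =[ - 757, - 564, - 363,  -  530/7,  140 ]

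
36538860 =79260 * 461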